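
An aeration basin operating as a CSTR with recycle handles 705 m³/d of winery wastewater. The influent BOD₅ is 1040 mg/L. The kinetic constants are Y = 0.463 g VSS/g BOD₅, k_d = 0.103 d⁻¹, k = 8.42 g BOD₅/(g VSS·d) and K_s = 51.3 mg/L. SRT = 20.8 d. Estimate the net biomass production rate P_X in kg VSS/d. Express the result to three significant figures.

P_X ≈ 108 kg VSS/d

From the Monod/SRT balance for a CMAS, S = K_s·(1+k_d θ_c)/[θ_c·(Y k − k_d) − 1] = 51.3 × (1 + 0.103 × 20.8) / [20.8 × (0.463 × 8.42 − 0.103) − 1] = 161.2 / 77.95 = 2.068 mg/L.
The observed yield is Y_obs = Y/(1 + k_d·θ_c) = 0.463 / (1 + 0.103 × 20.8) = 0.463 / 3.142 = 0.1473 g VSS per g BOD₅ removed.
Mass of BOD₅ removed per day: Q(S₀ − S) = 705 × 1038 g/m³ = 731.7 kg/d.
So the net sludge growth is P_X = 0.1473 × 731.7 = 107.8 kg VSS/d.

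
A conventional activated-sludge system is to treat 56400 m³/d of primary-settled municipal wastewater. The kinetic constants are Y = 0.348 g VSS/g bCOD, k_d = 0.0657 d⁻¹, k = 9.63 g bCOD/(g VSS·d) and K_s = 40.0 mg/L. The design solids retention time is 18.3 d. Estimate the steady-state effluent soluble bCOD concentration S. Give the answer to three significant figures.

S ≈ 1.49 mg/L

For a completely mixed reactor with recycle the Lawrence–McCarty relation gives S = K_s·(1 + k_d·θ_c) / [θ_c·(Y·k − k_d) − 1] = 40.0 × (1 + 0.0657 × 18.3) / [18.3 × (0.348 × 9.63 − 0.0657) − 1] = 88.09 / 59.13 = 1.490 mg/L.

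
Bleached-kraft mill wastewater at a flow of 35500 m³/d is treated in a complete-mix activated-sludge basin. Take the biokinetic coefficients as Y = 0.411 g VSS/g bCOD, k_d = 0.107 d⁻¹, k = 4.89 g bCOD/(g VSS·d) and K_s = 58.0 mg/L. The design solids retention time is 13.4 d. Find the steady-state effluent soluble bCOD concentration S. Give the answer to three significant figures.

S ≈ 5.76 mg/L

For a completely mixed reactor with recycle the Lawrence–McCarty relation gives S = K_s·(1 + k_d·θ_c) / [θ_c·(Y·k − k_d) − 1] = 58.0 × (1 + 0.107 × 13.4) / [13.4 × (0.411 × 4.89 − 0.107) − 1] = 141.2 / 24.50 = 5.762 mg/L.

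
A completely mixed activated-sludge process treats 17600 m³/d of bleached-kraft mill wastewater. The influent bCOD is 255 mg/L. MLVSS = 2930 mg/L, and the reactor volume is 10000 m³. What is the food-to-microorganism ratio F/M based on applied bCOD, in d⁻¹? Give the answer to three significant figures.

F/M ≈ 0.153 d⁻¹

Food-to-microorganism ratio F/M = Q S₀ / (V X) = 17600 × 255 / (10000 × 2930) = 0.1532 d⁻¹.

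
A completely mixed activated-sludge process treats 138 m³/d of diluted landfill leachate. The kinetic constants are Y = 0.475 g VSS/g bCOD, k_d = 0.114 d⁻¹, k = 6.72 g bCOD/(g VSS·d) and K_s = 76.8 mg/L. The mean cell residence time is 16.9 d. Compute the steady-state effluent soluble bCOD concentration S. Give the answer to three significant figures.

S ≈ 4.41 mg/L

From the Monod/SRT balance for a CMAS, S = K_s·(1+k_d θ_c)/[θ_c·(Y k − k_d) − 1] = 76.8 × (1 + 0.114 × 16.9) / [16.9 × (0.475 × 6.72 − 0.114) − 1] = 224.8 / 51.02 = 4.406 mg/L.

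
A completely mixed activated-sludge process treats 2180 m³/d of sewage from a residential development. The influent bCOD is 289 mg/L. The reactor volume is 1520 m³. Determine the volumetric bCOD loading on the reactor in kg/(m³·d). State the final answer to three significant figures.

L_v = Q S₀ / V = 2180 × 289 × 10⁻³ / 1520 = 0.4145 kg/(m³·d).

L_v ≈ 0.414 kg bCOD/(m³·d)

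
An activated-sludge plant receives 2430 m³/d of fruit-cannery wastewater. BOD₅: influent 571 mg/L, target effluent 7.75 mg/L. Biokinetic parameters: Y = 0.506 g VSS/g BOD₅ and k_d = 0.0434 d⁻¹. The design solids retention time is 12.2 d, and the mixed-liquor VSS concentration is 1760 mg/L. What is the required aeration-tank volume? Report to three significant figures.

V ≈ 3140 m³

Steady-state biomass mass balance: V·X·(1 + k_d·θ_c) = Y·Q·(S₀ − S)·θ_c, so V = 0.506 × 2430 × (571 − 7.75) × 12.2 / [1760 × (1 + 0.0434 × 12.2)] = 8.45×10^6 / 2692 = 3139 m³.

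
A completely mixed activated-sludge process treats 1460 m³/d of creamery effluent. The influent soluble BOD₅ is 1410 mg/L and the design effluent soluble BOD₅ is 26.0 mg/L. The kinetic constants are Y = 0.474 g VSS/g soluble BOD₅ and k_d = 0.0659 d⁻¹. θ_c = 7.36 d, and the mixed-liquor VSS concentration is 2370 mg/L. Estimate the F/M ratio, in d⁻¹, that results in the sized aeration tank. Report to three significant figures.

From the SRT design equation V = Y Q (S₀−S) θ_c / [X (1 + k_d θ_c)] = 0.474 × 1460 × (1410 − 26.0) × 7.36 / [2370 × (1 + 0.0659 × 7.36)] = 7.05×10^6 / 3520 = 2003 m³.
F/M = Q·S₀ / (V·X) = 1460 × 1410 / (2003 × 2370) = 0.4337 g soluble BOD₅·(g VSS·d)⁻¹.

F/M ≈ 0.434 d⁻¹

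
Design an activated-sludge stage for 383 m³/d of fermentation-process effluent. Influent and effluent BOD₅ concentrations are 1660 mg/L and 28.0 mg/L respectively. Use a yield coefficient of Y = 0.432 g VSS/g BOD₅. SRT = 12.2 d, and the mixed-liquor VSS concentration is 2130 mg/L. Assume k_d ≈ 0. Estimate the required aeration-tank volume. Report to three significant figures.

With k_d = 0 the design equation reduces to V = Y Q (S₀−S) θ_c / X = 0.432 × 383 × (1660 − 28.0) × 12.2 / 2130 = 1547 m³.

V ≈ 1550 m³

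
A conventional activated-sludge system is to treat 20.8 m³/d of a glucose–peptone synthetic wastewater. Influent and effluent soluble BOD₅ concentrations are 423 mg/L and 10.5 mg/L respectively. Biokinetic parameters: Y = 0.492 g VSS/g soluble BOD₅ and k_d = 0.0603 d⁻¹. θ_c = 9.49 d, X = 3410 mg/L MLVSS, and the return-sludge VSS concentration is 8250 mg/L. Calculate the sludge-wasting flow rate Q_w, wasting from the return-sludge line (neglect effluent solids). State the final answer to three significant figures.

Rearranging the biomass balance for a CMAS with decay, V = Y·Q·ΔS·θ_c / [X·(1+k_d θ_c)] = 0.492 × 20.8 × (423 − 10.5) × 9.49 / [3410 × (1 + 0.0603 × 9.49)] = 4.01×10^4 / 5361 = 7.472 m³.
Wasting from the return line (neglecting effluent solids): Q_w = V·X / (θ_c·X_r) = 7.472 × 3410 / (9.49 × 8250) = 0.3254 m³/d.

Q_w ≈ 0.325 m³/d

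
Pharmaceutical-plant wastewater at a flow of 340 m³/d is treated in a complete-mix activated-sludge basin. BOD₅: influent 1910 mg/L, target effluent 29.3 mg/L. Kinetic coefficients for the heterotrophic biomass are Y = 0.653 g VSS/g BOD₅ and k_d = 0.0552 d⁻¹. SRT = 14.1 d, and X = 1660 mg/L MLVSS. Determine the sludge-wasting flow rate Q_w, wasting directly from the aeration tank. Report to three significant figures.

Q_w ≈ 141 m³/d

Steady-state biomass mass balance: V·X·(1 + k_d·θ_c) = Y·Q·(S₀ − S)·θ_c, so V = 0.653 × 340 × (1910 − 29.3) × 14.1 / [1660 × (1 + 0.0552 × 14.1)] = 5.89×10^6 / 2952 = 1994 m³.
For wasting at MLVSS concentration, Q_w = V/θ_c = 1994/14.1 = 141.4 m³/d.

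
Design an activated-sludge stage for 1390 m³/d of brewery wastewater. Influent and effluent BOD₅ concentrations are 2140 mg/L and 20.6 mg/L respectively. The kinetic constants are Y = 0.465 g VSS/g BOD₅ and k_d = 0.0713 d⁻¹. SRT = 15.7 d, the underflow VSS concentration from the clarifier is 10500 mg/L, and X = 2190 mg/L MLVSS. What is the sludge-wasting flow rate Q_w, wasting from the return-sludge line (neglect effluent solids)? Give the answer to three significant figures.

Rearranging the biomass balance for a CMAS with decay, V = Y·Q·ΔS·θ_c / [X·(1+k_d θ_c)] = 0.465 × 1390 × (2140 − 20.6) × 15.7 / [2190 × (1 + 0.0713 × 15.7)] = 2.15×10^7 / 4642 = 4634 m³.
θ_c = V·X/(Q_w·X_r) when wasting from the recycle, so Q_w = V·X/(θ_c·X_r) = 4634 × 2190 / (15.7 × 10500) = 61.56 m³/d.

Q_w ≈ 61.6 m³/d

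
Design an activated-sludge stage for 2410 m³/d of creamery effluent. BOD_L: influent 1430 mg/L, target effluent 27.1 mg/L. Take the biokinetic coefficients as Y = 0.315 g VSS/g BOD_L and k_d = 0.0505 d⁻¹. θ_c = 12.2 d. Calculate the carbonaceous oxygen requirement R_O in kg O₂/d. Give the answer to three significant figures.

The observed yield is Y_obs = Y/(1 + k_d·θ_c) = 0.315 / (1 + 0.0505 × 12.2) = 0.315 / 1.616 = 0.1949 g VSS per g BOD_L removed.
ΔS = 1430 − 27.1 = 1403 mg/L, so the substrate removal rate is 2410 × 1403/1000 = 3381 kg BOD_L/d.
Net sludge production P_X = 0.1949 × 3381 = 659.0 kg VSS/d.
Carbonaceous O₂ demand = substrate oxidised − cell-mass equivalent = 3381 − 1.42 × 659.0 = 2445 kg O₂/d.

R_O ≈ 2450 kg O₂/d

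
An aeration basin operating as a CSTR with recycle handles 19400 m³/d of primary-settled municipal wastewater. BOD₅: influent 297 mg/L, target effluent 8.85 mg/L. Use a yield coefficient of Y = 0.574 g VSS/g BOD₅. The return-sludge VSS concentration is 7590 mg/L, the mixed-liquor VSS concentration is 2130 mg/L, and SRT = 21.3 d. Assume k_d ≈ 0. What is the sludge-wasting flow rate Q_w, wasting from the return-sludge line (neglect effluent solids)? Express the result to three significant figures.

Biomass mass balance (decay neglected): V·X = Y·Q·(S₀ − S)·θ_c, so V = 0.574 × 19400 × (297 − 8.85) × 21.3 / 2130 = 32087 m³.
θ_c = V·X/(Q_w·X_r) when wasting from the recycle, so Q_w = V·X/(θ_c·X_r) = 32087 × 2130 / (21.3 × 7590) = 422.8 m³/d.

Q_w ≈ 423 m³/d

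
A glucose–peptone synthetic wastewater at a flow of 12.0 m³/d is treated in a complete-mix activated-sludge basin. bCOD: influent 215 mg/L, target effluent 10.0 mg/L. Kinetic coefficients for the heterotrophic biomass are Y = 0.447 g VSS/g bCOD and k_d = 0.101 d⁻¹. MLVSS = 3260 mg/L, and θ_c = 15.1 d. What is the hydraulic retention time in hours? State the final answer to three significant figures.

From the SRT design equation V = Y Q (S₀−S) θ_c / [X (1 + k_d θ_c)] = 0.447 × 12.0 × (215 − 10.0) × 15.1 / [3260 × (1 + 0.101 × 15.1)] = 1.66×10^4 / 8232 = 2.017 m³.
τ = V/Q = 2.017/12.0 = 0.1681 d, or 4.034 h.

τ ≈ 4.03 h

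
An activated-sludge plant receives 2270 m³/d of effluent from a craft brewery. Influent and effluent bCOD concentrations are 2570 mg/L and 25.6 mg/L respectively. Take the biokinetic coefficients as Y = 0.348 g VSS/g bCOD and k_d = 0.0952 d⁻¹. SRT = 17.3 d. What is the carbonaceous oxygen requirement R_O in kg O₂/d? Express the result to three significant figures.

R_O ≈ 4700 kg O₂/d

Observed yield with endogenous decay: Y_obs = Y / (1 + k_d·θ_c) = 0.348 / (1 + 0.0952 × 17.3) = 0.348 / 2.647 = 0.1315 g VSS/g bCOD.
ΔS = 2570 − 25.6 = 2544 mg/L, so the substrate removal rate is 2270 × 2544/1000 = 5776 kg bCOD/d.
Net sludge production P_X = 0.1315 × 5776 = 759.4 kg VSS/d.
R_O = Q·ΔS − 1.42 P_X = 5776 − 1078 = 4698 kg O₂/d.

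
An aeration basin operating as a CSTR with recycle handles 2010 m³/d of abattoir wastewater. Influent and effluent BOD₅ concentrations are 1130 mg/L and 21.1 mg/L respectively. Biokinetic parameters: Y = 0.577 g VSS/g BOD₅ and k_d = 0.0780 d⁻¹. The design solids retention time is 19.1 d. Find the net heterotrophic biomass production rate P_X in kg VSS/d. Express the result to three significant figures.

P_X ≈ 517 kg VSS/d

Y_obs = Y / (1 + k_d θ_c) = 0.577 / (1 + 0.0780 × 19.1) = 0.577 / 2.490 = 0.2317.
ΔS = 1130 − 21.1 = 1109 mg/L, so the substrate removal rate is 2010 × 1109/1000 = 2229 kg BOD₅/d.
Net biomass production P_X = Y_obs × Q·(S₀ − S) = 0.2317 × 2229 = 516.5 kg VSS/d.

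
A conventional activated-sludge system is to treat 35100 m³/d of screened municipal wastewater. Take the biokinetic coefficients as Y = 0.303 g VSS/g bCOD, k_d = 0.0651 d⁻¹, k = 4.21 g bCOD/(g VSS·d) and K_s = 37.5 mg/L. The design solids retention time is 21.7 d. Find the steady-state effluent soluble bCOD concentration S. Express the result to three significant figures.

S ≈ 3.58 mg/L

From the Monod/SRT balance for a CMAS, S = K_s·(1+k_d θ_c)/[θ_c·(Y k − k_d) − 1] = 37.5 × (1 + 0.0651 × 21.7) / [21.7 × (0.303 × 4.21 − 0.0651) − 1] = 90.48 / 25.27 = 3.581 mg/L.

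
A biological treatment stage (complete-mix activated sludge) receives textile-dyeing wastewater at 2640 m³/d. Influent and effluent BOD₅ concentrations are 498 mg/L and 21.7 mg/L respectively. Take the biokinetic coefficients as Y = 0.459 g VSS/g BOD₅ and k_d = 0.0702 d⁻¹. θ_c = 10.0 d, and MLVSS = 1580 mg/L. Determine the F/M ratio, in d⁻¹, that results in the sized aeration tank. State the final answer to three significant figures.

Rearranging the biomass balance for a CMAS with decay, V = Y·Q·ΔS·θ_c / [X·(1+k_d θ_c)] = 0.459 × 2640 × (498 − 21.7) × 10.0 / [1580 × (1 + 0.0702 × 10.0)] = 5.77×10^6 / 2689 = 2146 m³.
F/M = Q·S₀ / (V·X) = 2640 × 498 / (2146 × 1580) = 0.3877 g BOD₅·(g VSS·d)⁻¹.

F/M ≈ 0.388 d⁻¹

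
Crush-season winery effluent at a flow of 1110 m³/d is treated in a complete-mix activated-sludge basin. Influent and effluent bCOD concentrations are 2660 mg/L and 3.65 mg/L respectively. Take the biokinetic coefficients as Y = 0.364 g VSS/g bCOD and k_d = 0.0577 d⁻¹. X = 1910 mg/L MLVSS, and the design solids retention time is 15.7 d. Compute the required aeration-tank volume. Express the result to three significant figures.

Steady-state biomass mass balance: V·X·(1 + k_d·θ_c) = Y·Q·(S₀ − S)·θ_c, so V = 0.364 × 1110 × (2660 − 3.65) × 15.7 / [1910 × (1 + 0.0577 × 15.7)] = 1.69×10^7 / 3640 = 4629 m³.

V ≈ 4630 m³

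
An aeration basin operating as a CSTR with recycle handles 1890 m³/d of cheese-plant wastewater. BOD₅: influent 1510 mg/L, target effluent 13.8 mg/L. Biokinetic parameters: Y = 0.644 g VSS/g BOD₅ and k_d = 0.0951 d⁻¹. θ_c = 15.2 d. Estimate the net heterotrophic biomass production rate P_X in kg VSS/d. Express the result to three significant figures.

P_X ≈ 745 kg VSS/d

Y_obs = Y / (1 + k_d θ_c) = 0.644 / (1 + 0.0951 × 15.2) = 0.644 / 2.446 = 0.2633.
Q·(S₀ − S) = 1890 × (1510 − 13.8) × 10⁻³ = 2828 kg/d removed.
So the net sludge growth is P_X = 0.2633 × 2828 = 744.7 kg VSS/d.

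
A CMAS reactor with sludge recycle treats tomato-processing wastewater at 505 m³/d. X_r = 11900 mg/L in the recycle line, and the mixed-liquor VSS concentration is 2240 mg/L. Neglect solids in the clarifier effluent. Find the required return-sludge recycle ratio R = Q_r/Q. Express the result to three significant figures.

R = Q_r/Q = X/(X_r − X) = 2240 / (11900 − 2240) = 0.2319.

R ≈ 0.232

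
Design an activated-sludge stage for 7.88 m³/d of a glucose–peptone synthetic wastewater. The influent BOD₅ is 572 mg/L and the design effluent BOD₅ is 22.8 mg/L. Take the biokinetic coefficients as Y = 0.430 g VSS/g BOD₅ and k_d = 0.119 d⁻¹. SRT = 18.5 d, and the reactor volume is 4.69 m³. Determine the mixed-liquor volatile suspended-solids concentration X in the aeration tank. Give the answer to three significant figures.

X ≈ 2290 mg/L

Solving the biomass balance for X: X = Y Q (S₀−S) θ_c / [V (1+k_d θ_c)] = 0.430 × 7.88 × (572 − 22.8) × 18.5 / [4.69 × (1 + 0.119 × 18.5)] = 2293 mg/L.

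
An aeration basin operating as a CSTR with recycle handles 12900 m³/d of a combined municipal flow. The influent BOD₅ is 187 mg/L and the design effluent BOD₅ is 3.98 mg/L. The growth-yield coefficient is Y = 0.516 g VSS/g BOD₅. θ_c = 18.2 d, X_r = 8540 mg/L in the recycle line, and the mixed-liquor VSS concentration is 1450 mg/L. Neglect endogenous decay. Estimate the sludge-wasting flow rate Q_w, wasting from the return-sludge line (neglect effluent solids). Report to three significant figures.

With k_d = 0 the design equation reduces to V = Y Q (S₀−S) θ_c / X = 0.516 × 12900 × (187 − 3.98) × 18.2 / 1450 = 15291 m³.
θ_c = V·X/(Q_w·X_r) when wasting from the recycle, so Q_w = V·X/(θ_c·X_r) = 15291 × 1450 / (18.2 × 8540) = 142.7 m³/d.

Q_w ≈ 143 m³/d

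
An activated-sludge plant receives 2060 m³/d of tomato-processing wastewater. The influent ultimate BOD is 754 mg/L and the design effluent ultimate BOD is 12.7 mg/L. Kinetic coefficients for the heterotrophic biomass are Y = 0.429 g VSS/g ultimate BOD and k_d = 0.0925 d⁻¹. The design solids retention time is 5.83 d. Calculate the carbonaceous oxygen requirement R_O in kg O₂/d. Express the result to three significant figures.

R_O ≈ 923 kg O₂/d

Correct the yield for decay: Y_obs = Y/(1 + k_d θ_c) = 0.429 / (1 + 0.0925 × 5.83) = 0.429 / 1.539 = 0.2787.
Q·(S₀ − S) = 2060 × (754 − 12.7) × 10⁻³ = 1527 kg/d removed.
P_X = Y_obs·Q·(S₀ − S) = 0.2787 × 1527 = 425.6 kg VSS/d.
R_O = Q·ΔS − 1.42 P_X = 1527 − 604.4 = 922.7 kg O₂/d.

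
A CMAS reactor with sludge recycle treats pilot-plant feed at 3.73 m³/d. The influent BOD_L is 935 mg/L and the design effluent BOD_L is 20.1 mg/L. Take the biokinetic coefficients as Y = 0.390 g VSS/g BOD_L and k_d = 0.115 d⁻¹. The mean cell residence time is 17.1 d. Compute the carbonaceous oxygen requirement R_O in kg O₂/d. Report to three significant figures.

Observed yield with endogenous decay: Y_obs = Y / (1 + k_d·θ_c) = 0.390 / (1 + 0.115 × 17.1) = 0.390 / 2.967 = 0.1315 g VSS/g BOD_L.
Mass of BOD_L removed per day: Q(S₀ − S) = 3.73 × 914.9 g/m³ = 3.413 kg/d.
Biomass synthesised: P_X = Y_obs × 3.413 = 0.4486 kg VSS/d.
Carbonaceous O₂ demand = substrate oxidised − cell-mass equivalent = 3.413 − 1.42 × 0.4486 = 2.776 kg O₂/d.

R_O ≈ 2.78 kg O₂/d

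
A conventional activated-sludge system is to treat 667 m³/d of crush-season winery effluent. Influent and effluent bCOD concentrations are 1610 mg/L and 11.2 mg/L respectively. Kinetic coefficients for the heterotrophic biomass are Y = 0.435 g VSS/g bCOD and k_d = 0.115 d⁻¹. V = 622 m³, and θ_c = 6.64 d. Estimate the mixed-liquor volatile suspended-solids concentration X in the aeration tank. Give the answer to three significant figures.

X = Y·Q·ΔS·θ_c / [V·(1 + k_d θ_c)] = 0.435 × 667 × (1610 − 11.2) × 6.64 / [622 × (1 + 0.115 × 6.64)] = 2808 mg/L.

X ≈ 2810 mg/L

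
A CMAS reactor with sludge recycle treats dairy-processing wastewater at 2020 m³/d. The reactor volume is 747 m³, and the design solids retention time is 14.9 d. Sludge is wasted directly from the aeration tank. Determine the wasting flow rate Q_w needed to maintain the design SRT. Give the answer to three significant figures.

Q_w ≈ 50.1 m³/d

Wasting from the aeration tank: Q_w = V / θ_c = 747.0 / 14.9 = 50.13 m³/d.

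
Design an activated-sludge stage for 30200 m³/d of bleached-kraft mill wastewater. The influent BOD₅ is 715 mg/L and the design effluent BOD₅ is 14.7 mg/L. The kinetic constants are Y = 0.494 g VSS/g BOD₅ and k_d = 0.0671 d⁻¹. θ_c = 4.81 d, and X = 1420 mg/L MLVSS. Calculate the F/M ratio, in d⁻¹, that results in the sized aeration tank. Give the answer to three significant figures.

Rearranging the biomass balance for a CMAS with decay, V = Y·Q·ΔS·θ_c / [X·(1+k_d θ_c)] = 0.494 × 30200 × (715 − 14.7) × 4.81 / [1420 × (1 + 0.0671 × 4.81)] = 5.03×10^7 / 1878 = 26754 m³.
F/M = Q·S₀ / (V·X) = 30200 × 715 / (26754 × 1420) = 0.5684 g BOD₅·(g VSS·d)⁻¹.

F/M ≈ 0.568 d⁻¹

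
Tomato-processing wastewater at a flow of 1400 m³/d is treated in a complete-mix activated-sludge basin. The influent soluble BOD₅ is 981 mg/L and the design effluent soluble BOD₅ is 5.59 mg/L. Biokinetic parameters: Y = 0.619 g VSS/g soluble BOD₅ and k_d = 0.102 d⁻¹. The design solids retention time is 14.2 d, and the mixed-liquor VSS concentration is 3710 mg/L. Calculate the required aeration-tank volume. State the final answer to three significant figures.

Steady-state biomass mass balance: V·X·(1 + k_d·θ_c) = Y·Q·(S₀ − S)·θ_c, so V = 0.619 × 1400 × (981 − 5.59) × 14.2 / [3710 × (1 + 0.102 × 14.2)] = 1.2×10^7 / 9084 = 1321 m³.

V ≈ 1320 m³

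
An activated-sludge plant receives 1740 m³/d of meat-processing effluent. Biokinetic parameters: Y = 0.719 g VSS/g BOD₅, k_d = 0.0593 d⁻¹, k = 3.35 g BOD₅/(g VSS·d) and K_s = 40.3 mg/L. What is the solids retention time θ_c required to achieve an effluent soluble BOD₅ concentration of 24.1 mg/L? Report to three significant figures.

Specific growth rate at S = 24.1 mg/L: μ = YkS/(K_s+S) = 0.719·3.35·24.1/(40.3+24.1) = 0.9014 d⁻¹.
1/θ_c = 0.9014 − 0.0593 = 0.8421 d⁻¹, so θ_c = 1.188 d.

θ_c ≈ 1.19 d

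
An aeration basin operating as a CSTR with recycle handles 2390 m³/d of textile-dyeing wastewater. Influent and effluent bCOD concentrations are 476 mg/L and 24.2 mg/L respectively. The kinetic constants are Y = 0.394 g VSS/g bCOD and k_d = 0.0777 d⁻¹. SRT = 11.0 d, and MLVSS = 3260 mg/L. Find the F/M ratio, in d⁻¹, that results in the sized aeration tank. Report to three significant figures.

F/M ≈ 0.451 d⁻¹

Steady-state biomass mass balance: V·X·(1 + k_d·θ_c) = Y·Q·(S₀ − S)·θ_c, so V = 0.394 × 2390 × (476 − 24.2) × 11.0 / [3260 × (1 + 0.0777 × 11.0)] = 4.68×10^6 / 6046 = 774.0 m³.
F/M = Q·S₀ / (V·X) = 2390 × 476 / (774.0 × 3260) = 0.4509 g bCOD·(g VSS·d)⁻¹.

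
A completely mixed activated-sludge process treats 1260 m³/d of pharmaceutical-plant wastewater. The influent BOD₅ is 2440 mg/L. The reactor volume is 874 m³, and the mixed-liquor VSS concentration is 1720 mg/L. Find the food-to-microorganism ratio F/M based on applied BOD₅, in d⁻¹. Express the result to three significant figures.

F/M ≈ 2.05 d⁻¹

F/M = applied load / biomass = Q·S₀/(V·X) = 1260 × 2440 / (874.0 × 1720) = 2.045 d⁻¹.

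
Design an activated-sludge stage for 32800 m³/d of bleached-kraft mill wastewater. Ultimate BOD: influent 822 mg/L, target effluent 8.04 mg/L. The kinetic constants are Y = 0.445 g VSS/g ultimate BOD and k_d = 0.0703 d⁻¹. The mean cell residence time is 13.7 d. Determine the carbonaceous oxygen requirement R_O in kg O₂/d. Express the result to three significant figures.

R_O ≈ 18100 kg O₂/d

Observed yield with endogenous decay: Y_obs = Y / (1 + k_d·θ_c) = 0.445 / (1 + 0.0703 × 13.7) = 0.445 / 1.963 = 0.2267 g VSS/g ultimate BOD.
Substrate removed = Q·(S₀ − S) = 32800 m³/d × (822 − 8.04) g/m³ = 2.67×10^7 g/d = 26698 kg/d.
Net sludge production P_X = 0.2267 × 26698 = 6052 kg VSS/d.
Carbonaceous O₂ demand = substrate oxidised − cell-mass equivalent = 26698 − 1.42 × 6052 = 18104 kg O₂/d.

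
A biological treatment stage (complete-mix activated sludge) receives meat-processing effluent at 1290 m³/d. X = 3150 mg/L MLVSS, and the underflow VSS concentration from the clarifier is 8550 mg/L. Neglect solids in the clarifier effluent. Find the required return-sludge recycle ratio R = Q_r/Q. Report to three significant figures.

R ≈ 0.583

R = Q_r/Q = X/(X_r − X) = 3150 / (8550 − 3150) = 0.5833.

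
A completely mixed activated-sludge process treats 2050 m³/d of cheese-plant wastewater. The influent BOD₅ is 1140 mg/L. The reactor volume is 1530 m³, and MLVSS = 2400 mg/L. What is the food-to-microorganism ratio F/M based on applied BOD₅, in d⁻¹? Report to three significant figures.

F/M ≈ 0.636 d⁻¹

Food-to-microorganism ratio F/M = Q S₀ / (V X) = 2050 × 1140 / (1530 × 2400) = 0.6364 d⁻¹.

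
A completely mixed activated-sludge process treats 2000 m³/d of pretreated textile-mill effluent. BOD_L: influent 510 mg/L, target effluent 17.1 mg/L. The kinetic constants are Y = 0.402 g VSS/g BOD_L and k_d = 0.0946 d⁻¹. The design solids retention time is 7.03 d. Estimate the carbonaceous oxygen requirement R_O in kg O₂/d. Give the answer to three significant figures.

Correct the yield for decay: Y_obs = Y/(1 + k_d θ_c) = 0.402 / (1 + 0.0946 × 7.03) = 0.402 / 1.665 = 0.2414.
Mass of BOD_L removed per day: Q(S₀ − S) = 2000 × 492.9 g/m³ = 985.8 kg/d.
Net sludge production P_X = 0.2414 × 985.8 = 238.0 kg VSS/d.
R_O = Q·(S₀ − S) − 1.42·P_X = 985.8 − 1.42 × 238.0 = 647.8 kg O₂/d.

R_O ≈ 648 kg O₂/d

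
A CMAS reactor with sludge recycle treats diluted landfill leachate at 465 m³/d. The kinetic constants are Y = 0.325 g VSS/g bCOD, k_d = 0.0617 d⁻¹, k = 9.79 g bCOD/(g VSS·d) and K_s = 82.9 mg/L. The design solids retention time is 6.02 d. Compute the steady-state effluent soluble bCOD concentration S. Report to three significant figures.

S ≈ 6.39 mg/L

Effluent substrate depends only on kinetics and SRT: S = K_s(1 + k_d θ_c) / [θ_c(Yk − k_d) − 1] = 82.9 × (1 + 0.0617 × 6.02) / [6.02 × (0.325 × 9.79 − 0.0617) − 1] = 113.7 / 17.78 = 6.393 mg/L.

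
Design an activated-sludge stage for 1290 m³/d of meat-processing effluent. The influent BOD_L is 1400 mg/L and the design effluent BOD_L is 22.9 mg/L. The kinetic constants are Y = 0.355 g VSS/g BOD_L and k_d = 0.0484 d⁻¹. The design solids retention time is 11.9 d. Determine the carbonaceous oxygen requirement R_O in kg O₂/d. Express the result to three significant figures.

R_O ≈ 1210 kg O₂/d

Y_obs = Y / (1 + k_d θ_c) = 0.355 / (1 + 0.0484 × 11.9) = 0.355 / 1.576 = 0.2253.
Substrate removed = Q·(S₀ − S) = 1290 m³/d × (1400 − 22.9) g/m³ = 1.78×10^6 g/d = 1776 kg/d.
Biomass synthesised: P_X = Y_obs × 1776 = 400.2 kg VSS/d.
R_O = Q·ΔS − 1.42 P_X = 1776 − 568.2 = 1208 kg O₂/d.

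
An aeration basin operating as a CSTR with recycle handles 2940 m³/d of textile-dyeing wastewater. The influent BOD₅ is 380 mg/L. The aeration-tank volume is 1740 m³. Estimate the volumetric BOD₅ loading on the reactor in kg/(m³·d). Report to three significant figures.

L_v ≈ 0.642 kg BOD₅/(m³·d)

L_v = Q S₀ / V = 2940 × 380 × 10⁻³ / 1740 = 0.6421 kg/(m³·d).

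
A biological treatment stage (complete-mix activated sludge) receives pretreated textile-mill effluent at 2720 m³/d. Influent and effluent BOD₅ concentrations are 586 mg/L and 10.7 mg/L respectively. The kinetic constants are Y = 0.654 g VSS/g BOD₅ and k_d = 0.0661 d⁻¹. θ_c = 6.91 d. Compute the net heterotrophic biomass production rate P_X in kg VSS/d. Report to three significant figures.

The observed yield is Y_obs = Y/(1 + k_d·θ_c) = 0.654 / (1 + 0.0661 × 6.91) = 0.654 / 1.457 = 0.4489 g VSS per g BOD₅ removed.
Mass of BOD₅ removed per day: Q(S₀ − S) = 2720 × 575.3 g/m³ = 1565 kg/d.
Biomass produced: P_X = Y_obs·Q·ΔS = 0.4489 × 1565 ≈ 702.5 kg VSS/d.

P_X ≈ 703 kg VSS/d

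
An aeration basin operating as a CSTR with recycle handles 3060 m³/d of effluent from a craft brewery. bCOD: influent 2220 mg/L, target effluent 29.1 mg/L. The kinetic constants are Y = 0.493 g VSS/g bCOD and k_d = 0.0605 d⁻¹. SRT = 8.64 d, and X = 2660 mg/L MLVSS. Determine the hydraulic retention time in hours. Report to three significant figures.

τ ≈ 55.3 h

Steady-state biomass mass balance: V·X·(1 + k_d·θ_c) = Y·Q·(S₀ − S)·θ_c, so V = 0.493 × 3060 × (2220 − 29.1) × 8.64 / [2660 × (1 + 0.0605 × 8.64)] = 2.86×10^7 / 4050 = 7050 m³.
τ = V/Q = 7050/3060 = 2.304 d, or 55.30 h.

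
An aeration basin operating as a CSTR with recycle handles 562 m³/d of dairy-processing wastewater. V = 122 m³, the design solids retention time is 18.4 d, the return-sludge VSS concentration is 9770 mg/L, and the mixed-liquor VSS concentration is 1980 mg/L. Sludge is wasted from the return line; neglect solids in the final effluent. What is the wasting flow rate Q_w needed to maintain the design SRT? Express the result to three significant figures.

Q_w ≈ 1.34 m³/d

θ_c = V·X/(Q_w·X_r) when wasting from the recycle, so Q_w = V·X/(θ_c·X_r) = 122.0 × 1980 / (18.4 × 9770) = 1.344 m³/d.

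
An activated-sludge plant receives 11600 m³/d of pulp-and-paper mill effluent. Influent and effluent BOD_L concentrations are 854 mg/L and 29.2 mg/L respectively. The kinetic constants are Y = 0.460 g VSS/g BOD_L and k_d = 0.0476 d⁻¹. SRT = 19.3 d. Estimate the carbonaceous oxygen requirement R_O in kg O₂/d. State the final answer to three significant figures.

R_O ≈ 6310 kg O₂/d

Correct the yield for decay: Y_obs = Y/(1 + k_d θ_c) = 0.460 / (1 + 0.0476 × 19.3) = 0.460 / 1.919 = 0.2397.
Mass of BOD_L removed per day: Q(S₀ − S) = 11600 × 824.8 g/m³ = 9568 kg/d.
Net sludge production P_X = 0.2397 × 9568 = 2294 kg VSS/d.
Carbonaceous O₂ demand = substrate oxidised − cell-mass equivalent = 9568 − 1.42 × 2294 = 6310 kg O₂/d.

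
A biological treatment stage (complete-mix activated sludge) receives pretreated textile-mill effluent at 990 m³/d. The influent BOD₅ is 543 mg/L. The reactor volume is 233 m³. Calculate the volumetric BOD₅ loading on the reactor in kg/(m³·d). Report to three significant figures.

L_v ≈ 2.31 kg BOD₅/(m³·d)

Applied BOD₅ load per unit volume = Q·S₀/V = (990 × 543/1000)/233.0 = 2.307 kg BOD₅·m⁻³·d⁻¹.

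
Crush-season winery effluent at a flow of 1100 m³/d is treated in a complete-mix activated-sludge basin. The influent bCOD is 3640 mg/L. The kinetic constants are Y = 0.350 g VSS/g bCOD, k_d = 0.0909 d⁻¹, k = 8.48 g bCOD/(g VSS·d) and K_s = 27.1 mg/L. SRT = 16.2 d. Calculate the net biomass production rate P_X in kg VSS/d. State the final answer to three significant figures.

P_X ≈ 567 kg VSS/d

For a completely mixed reactor with recycle the Lawrence–McCarty relation gives S = K_s·(1 + k_d·θ_c) / [θ_c·(Y·k − k_d) − 1] = 27.1 × (1 + 0.0909 × 16.2) / [16.2 × (0.350 × 8.48 − 0.0909) − 1] = 67.01 / 45.61 = 1.469 mg/L.
Y_obs = Y / (1 + k_d θ_c) = 0.350 / (1 + 0.0909 × 16.2) = 0.350 / 2.473 = 0.1416.
ΔS = 3640 − 1.47 = 3639 mg/L, so the substrate removal rate is 1100 × 3639/1000 = 4002 kg bCOD/d.
Net biomass production P_X = Y_obs × Q·(S₀ − S) = 0.1416 × 4002 = 566.5 kg VSS/d.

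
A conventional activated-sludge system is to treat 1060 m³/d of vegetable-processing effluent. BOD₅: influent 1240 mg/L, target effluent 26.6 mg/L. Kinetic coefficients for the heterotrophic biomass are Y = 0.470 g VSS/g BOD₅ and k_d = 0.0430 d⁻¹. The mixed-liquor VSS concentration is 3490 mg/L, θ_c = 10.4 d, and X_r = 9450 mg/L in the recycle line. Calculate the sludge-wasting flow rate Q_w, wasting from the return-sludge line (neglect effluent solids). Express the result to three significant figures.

From the SRT design equation V = Y Q (S₀−S) θ_c / [X (1 + k_d θ_c)] = 0.470 × 1060 × (1240 − 26.6) × 10.4 / [3490 × (1 + 0.0430 × 10.4)] = 6.29×10^6 / 5051 = 1245 m³.
Wasting from the return line (neglecting effluent solids): Q_w = V·X / (θ_c·X_r) = 1245 × 3490 / (10.4 × 9450) = 44.20 m³/d.

Q_w ≈ 44.2 m³/d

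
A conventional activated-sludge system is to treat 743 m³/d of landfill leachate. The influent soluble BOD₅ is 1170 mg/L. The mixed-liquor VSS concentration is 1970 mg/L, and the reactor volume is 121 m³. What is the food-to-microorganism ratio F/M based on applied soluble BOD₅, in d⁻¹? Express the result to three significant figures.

F/M ≈ 3.65 d⁻¹

F/M = Q·S₀ / (V·X) = 743 × 1170 / (121.0 × 1970) = 3.647 g soluble BOD₅·(g VSS·d)⁻¹.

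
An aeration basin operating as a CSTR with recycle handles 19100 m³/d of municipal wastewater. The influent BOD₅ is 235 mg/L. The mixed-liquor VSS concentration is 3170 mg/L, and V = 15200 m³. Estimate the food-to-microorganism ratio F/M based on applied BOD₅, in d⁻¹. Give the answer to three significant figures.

F/M = Q·S₀ / (V·X) = 19100 × 235 / (15200 × 3170) = 0.09315 g BOD₅·(g VSS·d)⁻¹.

F/M ≈ 0.0932 d⁻¹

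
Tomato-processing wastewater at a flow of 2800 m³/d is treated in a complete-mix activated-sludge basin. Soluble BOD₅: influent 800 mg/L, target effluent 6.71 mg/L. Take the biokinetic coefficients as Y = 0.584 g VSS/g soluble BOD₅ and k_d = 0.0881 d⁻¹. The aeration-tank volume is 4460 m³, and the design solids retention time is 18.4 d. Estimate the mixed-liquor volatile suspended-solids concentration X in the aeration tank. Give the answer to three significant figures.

X ≈ 2040 mg/L

Solving the biomass balance for X: X = Y Q (S₀−S) θ_c / [V (1+k_d θ_c)] = 0.584 × 2800 × (800 − 6.71) × 18.4 / [4460 × (1 + 0.0881 × 18.4)] = 2042 mg/L.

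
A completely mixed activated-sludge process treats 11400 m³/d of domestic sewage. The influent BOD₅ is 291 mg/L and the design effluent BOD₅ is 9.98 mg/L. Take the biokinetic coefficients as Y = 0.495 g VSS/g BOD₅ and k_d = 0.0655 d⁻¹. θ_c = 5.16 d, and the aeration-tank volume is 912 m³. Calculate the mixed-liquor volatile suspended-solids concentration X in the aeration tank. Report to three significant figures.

Solving the biomass balance for X: X = Y Q (S₀−S) θ_c / [V (1+k_d θ_c)] = 0.495 × 11400 × (291 − 9.98) × 5.16 / [912 × (1 + 0.0655 × 5.16)] = 6706 mg/L.

X ≈ 6710 mg/L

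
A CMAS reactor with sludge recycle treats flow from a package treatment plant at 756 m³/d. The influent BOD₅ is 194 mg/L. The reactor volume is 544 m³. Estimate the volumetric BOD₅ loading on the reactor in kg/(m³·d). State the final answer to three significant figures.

Applied BOD₅ load per unit volume = Q·S₀/V = (756 × 194/1000)/544.0 = 0.2696 kg BOD₅·m⁻³·d⁻¹.

L_v ≈ 0.270 kg BOD₅/(m³·d)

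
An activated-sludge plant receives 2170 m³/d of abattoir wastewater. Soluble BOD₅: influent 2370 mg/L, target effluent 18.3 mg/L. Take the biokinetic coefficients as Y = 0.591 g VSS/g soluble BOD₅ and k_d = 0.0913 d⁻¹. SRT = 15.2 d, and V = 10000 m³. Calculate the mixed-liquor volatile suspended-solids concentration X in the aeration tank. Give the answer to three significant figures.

X ≈ 1920 mg/L

Solving the biomass balance for X: X = Y Q (S₀−S) θ_c / [V (1+k_d θ_c)] = 0.591 × 2170 × (2370 − 18.3) × 15.2 / [10000 × (1 + 0.0913 × 15.2)] = 1920 mg/L.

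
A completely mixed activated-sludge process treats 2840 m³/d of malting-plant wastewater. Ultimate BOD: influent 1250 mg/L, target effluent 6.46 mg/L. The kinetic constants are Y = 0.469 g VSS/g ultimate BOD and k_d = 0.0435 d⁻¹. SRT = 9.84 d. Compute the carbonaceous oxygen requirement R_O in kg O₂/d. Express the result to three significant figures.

R_O ≈ 1880 kg O₂/d

The observed yield is Y_obs = Y/(1 + k_d·θ_c) = 0.469 / (1 + 0.0435 × 9.84) = 0.469 / 1.428 = 0.3284 g VSS per g ultimate BOD removed.
ΔS = 1250 − 6.46 = 1244 mg/L, so the substrate removal rate is 2840 × 1244/1000 = 3532 kg ultimate BOD/d.
Biomass synthesised: P_X = Y_obs × 3532 = 1160 kg VSS/d.
R_O = Q·(S₀ − S) − 1.42·P_X = 3532 − 1.42 × 1160 = 1885 kg O₂/d.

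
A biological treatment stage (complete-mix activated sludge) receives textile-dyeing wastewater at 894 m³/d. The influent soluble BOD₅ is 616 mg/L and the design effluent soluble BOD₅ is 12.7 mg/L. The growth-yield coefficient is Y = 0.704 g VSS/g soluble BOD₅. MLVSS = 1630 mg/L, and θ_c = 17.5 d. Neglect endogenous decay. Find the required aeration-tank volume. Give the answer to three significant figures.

V ≈ 4080 m³

V·X = Y·Q·ΔS·θ_c gives V = 0.704 × 894 × (616 − 12.7) × 17.5 / 1630 = 4077 m³.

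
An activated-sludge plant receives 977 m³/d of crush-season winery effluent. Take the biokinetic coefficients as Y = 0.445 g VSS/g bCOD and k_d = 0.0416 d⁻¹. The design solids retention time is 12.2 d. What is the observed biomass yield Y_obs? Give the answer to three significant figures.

Y_obs ≈ 0.295 g VSS/g bCOD

Correct the yield for decay: Y_obs = Y/(1 + k_d θ_c) = 0.445 / (1 + 0.0416 × 12.2) = 0.445 / 1.508 = 0.2952.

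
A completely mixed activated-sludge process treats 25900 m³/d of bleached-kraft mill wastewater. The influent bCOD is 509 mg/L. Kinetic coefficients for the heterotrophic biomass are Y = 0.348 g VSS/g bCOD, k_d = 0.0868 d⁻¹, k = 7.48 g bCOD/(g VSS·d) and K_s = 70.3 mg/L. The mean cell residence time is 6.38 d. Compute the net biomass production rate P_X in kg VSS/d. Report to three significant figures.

P_X ≈ 2910 kg VSS/d

For a completely mixed reactor with recycle the Lawrence–McCarty relation gives S = K_s·(1 + k_d·θ_c) / [θ_c·(Y·k − k_d) − 1] = 70.3 × (1 + 0.0868 × 6.38) / [6.38 × (0.348 × 7.48 − 0.0868) − 1] = 109.2 / 15.05 = 7.256 mg/L.
The observed yield is Y_obs = Y/(1 + k_d·θ_c) = 0.348 / (1 + 0.0868 × 6.38) = 0.348 / 1.554 = 0.2240 g VSS per g bCOD removed.
Substrate removed = Q·(S₀ − S) = 25900 m³/d × (509 − 7.26) g/m³ = 1.3×10^7 g/d = 12995 kg/d.
P_X = Y_obs · Q(S₀ − S) = 0.2240 × 12995 = 2910 kg VSS/d.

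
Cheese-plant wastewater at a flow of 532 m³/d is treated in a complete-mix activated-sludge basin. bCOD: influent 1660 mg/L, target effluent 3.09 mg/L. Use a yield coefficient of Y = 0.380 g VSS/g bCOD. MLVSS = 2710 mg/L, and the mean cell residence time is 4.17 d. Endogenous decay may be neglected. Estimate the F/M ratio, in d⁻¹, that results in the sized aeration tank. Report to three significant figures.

F/M ≈ 0.632 d⁻¹

With k_d = 0 the design equation reduces to V = Y Q (S₀−S) θ_c / X = 0.380 × 532 × (1660 − 3.09) × 4.17 / 2710 = 515.4 m³.
F/M = Q·S₀ / (V·X) = 532 × 1660 / (515.4 × 2710) = 0.6323 g bCOD·(g VSS·d)⁻¹.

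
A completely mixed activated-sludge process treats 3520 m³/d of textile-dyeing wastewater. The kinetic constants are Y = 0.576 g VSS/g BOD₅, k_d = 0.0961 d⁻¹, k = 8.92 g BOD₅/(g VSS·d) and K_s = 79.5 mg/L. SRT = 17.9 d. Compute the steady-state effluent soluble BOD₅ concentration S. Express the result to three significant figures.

S ≈ 2.42 mg/L

For a completely mixed reactor with recycle the Lawrence–McCarty relation gives S = K_s·(1 + k_d·θ_c) / [θ_c·(Y·k − k_d) − 1] = 79.5 × (1 + 0.0961 × 17.9) / [17.9 × (0.576 × 8.92 − 0.0961) − 1] = 216.3 / 89.25 = 2.423 mg/L.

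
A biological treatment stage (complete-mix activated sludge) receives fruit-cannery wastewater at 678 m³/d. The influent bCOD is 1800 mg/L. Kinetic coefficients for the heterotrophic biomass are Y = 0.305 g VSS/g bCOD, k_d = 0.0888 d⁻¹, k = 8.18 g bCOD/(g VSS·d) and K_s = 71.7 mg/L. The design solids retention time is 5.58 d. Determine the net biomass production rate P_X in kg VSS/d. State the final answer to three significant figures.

Effluent substrate depends only on kinetics and SRT: S = K_s(1 + k_d θ_c) / [θ_c(Yk − k_d) − 1] = 71.7 × (1 + 0.0888 × 5.58) / [5.58 × (0.305 × 8.18 − 0.0888) − 1] = 107.2 / 12.43 = 8.629 mg/L.
Y_obs = Y / (1 + k_d θ_c) = 0.305 / (1 + 0.0888 × 5.58) = 0.305 / 1.496 = 0.2039.
Mass of bCOD removed per day: Q(S₀ − S) = 678 × 1791 g/m³ = 1215 kg/d.
Biomass produced: P_X = Y_obs·Q·ΔS = 0.2039 × 1215 ≈ 247.7 kg VSS/d.

P_X ≈ 248 kg VSS/d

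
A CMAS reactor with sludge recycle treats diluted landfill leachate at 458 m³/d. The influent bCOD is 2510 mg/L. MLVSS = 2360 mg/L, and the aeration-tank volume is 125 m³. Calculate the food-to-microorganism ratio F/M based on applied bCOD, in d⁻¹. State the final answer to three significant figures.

F/M ≈ 3.90 d⁻¹

F/M = applied load / biomass = Q·S₀/(V·X) = 458 × 2510 / (125.0 × 2360) = 3.897 d⁻¹.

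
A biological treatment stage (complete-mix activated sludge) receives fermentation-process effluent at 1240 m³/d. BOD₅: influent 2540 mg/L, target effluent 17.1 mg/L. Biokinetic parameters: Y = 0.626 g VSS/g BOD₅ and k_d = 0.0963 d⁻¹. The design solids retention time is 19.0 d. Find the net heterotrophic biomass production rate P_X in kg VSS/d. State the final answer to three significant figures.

P_X ≈ 692 kg VSS/d

The observed yield is Y_obs = Y/(1 + k_d·θ_c) = 0.626 / (1 + 0.0963 × 19.0) = 0.626 / 2.830 = 0.2212 g VSS per g BOD₅ removed.
Substrate removed = Q·(S₀ − S) = 1240 m³/d × (2540 − 17.1) g/m³ = 3.13×10^6 g/d = 3128 kg/d.
P_X = Y_obs · Q(S₀ − S) = 0.2212 × 3128 = 692.1 kg VSS/d.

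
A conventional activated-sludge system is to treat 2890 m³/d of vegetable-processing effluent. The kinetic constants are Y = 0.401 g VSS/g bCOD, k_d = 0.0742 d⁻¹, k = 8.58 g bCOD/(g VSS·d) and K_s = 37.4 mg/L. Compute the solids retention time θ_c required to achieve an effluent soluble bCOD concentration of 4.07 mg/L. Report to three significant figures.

Specific growth rate at S = 4.07 mg/L: μ = YkS/(K_s+S) = 0.401·8.58·4.07/(37.4+4.07) = 0.3377 d⁻¹.
Then 1/θ_c = μ − k_d = 0.3377 − 0.0742 = 0.2635 d⁻¹, giving θ_c = 3.796 d.

θ_c ≈ 3.80 d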